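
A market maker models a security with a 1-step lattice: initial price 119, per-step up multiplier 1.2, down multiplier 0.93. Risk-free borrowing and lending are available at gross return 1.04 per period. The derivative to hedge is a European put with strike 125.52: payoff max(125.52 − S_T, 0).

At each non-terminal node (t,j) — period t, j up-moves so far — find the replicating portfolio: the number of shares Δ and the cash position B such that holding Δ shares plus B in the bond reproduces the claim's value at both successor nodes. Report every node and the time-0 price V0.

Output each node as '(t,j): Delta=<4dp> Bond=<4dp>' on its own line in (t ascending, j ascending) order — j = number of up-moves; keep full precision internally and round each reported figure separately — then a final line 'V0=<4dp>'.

(0,0): Delta=-0.4622 Bond=63.4615
V0=8.4615

The replicating-portfolio and risk-neutral prices coincide; use p* = (1.04−0.93)/(1.2−0.93) = 0.4074 for the latter.
At expiry t=1: V(1,0)=14.8500, V(1,1)=0.0000
(0,0): S=119.0000. Δ = (V_up−V_dn)/(S_up−S_dn) = (0.0000−14.8500)/(142.8000−110.6700) = -0.4622. V = [p*·0.0000 + (1−p*)·14.8500]/1.04 = 8.4615. B = V − Δ·S = 63.4615.
Root portfolio cost Δ·119+B reproduces V0=8.4615.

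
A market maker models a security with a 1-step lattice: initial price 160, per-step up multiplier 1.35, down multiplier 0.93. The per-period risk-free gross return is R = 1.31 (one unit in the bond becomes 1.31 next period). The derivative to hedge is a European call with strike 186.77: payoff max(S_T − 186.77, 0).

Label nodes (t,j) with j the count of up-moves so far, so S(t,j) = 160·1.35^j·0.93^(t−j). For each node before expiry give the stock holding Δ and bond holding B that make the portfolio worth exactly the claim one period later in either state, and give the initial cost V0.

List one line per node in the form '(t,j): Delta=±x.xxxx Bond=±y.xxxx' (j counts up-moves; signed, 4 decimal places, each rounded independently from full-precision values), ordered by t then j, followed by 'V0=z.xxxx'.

Under the risk-neutral measure, an up-move has probability p* = (R−d)/(u−d) = 0.9048 and values discount at R = 1.31.
Terminal payoffs: V(1,0)=0.0000, V(1,1)=29.2300
  t=0,j=0: stock 160.0000 → up 216.0000 (V=29.2300), down 148.8000 (V=0.0000). Price 20.1879; hedge Δ=0.4350, bond B=-49.4073.
Self-financing check: at every node Δ·S+B equals the discounted successor values.

(0,0): Delta=0.4350 Bond=-49.4073
V0=20.1879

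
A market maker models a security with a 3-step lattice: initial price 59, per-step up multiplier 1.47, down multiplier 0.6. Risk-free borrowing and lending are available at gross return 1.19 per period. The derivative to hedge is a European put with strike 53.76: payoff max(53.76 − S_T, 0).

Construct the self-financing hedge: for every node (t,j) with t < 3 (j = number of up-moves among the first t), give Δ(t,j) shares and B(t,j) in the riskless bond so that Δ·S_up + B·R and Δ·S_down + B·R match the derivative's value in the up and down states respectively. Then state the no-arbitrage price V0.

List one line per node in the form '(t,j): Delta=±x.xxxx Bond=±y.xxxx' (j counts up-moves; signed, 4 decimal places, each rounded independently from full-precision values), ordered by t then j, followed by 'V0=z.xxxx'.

(0,0): Delta=-0.1617 Bond=13.1686
(1,0): Delta=-0.5793 Bond=30.4544
(1,1): Delta=-0.0808 Bond=8.6545
(2,0): Delta=-1.0000 Bond=45.1765
(2,1): Delta=-0.4978 Bond=32.0001
(2,2): Delta=0.0000 Bond=0.0000
V0=3.6297

The replicating-portfolio and risk-neutral prices coincide; use p* = (1.19−0.6)/(1.47−0.6) = 0.6782 for the latter.
Terminal values V(3,·): V(3,0)=41.0160, V(3,1)=22.5372, V(3,2)=0.0000, V(3,3)=0.0000
Node (2,0) S=21.2400: V=(p*·22.5372+(1−p*)·41.0160)/1.19=23.9365; Δ=(22.5372−41.0160)/(31.2228−12.7440)=-1.0000; B=V−Δ·S=45.1765
Node (2,1) S=52.0380: V=(p*·0.0000+(1−p*)·22.5372)/1.19=6.0953; Δ=(0.0000−22.5372)/(76.4959−31.2228)=-0.4978; B=V−Δ·S=32.0001
Node (2,2) S=127.4931: V=(p*·0.0000+(1−p*)·0.0000)/1.19=0.0000; Δ=(0.0000−0.0000)/(187.4149−76.4959)=0.0000; B=V−Δ·S=0.0000
Node (1,0) S=35.4000: V=(p*·6.0953+(1−p*)·23.9365)/1.19=9.9473; Δ=(6.0953−23.9365)/(52.0380−21.2400)=-0.5793; B=V−Δ·S=30.4544
Node (1,1) S=86.7300: V=(p*·0.0000+(1−p*)·6.0953)/1.19=1.6485; Δ=(0.0000−6.0953)/(127.4931−52.0380)=-0.0808; B=V−Δ·S=8.6545
Node (0,0) S=59.0000: V=(p*·1.6485+(1−p*)·9.9473)/1.19=3.6297; Δ=(1.6485−9.9473)/(86.7300−35.4000)=-0.1617; B=V−Δ·S=13.1686
The time-0 hedge costs 3.6297, which is the no-arbitrage price.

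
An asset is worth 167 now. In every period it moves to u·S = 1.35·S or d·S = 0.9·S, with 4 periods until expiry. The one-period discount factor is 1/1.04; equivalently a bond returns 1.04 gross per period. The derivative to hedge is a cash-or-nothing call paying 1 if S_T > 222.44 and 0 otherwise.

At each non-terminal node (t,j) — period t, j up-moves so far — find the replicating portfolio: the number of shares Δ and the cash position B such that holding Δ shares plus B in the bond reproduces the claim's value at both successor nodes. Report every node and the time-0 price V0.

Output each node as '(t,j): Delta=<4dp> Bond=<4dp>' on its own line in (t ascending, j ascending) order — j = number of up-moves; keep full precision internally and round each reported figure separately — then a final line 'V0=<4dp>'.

No-arbitrage ⇒ martingale measure with p* = (R−d)/(u−d) = 0.3111.
Terminal values V(4,·): V(4,0)=0.0000, V(4,1)=0.0000, V(4,2)=1.0000, V(4,3)=1.0000, V(4,4)=1.0000
Node (3,0) S=121.7430: V=(p*·0.0000+(1−p*)·0.0000)/1.04=0.0000; Δ=(0.0000−0.0000)/(164.3531−109.5687)=0.0000; B=V−Δ·S=0.0000
Node (3,1) S=182.6145: V=(p*·1.0000+(1−p*)·0.0000)/1.04=0.2991; Δ=(1.0000−0.0000)/(246.5296−164.3531)=0.0122; B=V−Δ·S=-1.9231
Node (3,2) S=273.9218: V=(p*·1.0000+(1−p*)·1.0000)/1.04=0.9615; Δ=(1.0000−1.0000)/(369.7944−246.5296)=0.0000; B=V−Δ·S=0.9615
Node (3,3) S=410.8826: V=(p*·1.0000+(1−p*)·1.0000)/1.04=0.9615; Δ=(1.0000−1.0000)/(554.6915−369.7944)=0.0000; B=V−Δ·S=0.9615
Node (2,0) S=135.2700: V=(p*·0.2991+(1−p*)·0.0000)/1.04=0.0895; Δ=(0.2991−0.0000)/(182.6145−121.7430)=0.0049; B=V−Δ·S=-0.5753
Node (2,1) S=202.9050: V=(p*·0.9615+(1−p*)·0.2991)/1.04=0.4858; Δ=(0.9615−0.2991)/(273.9218−182.6145)=0.0073; B=V−Δ·S=-0.9862
Node (2,2) S=304.3575: V=(p*·0.9615+(1−p*)·0.9615)/1.04=0.9246; Δ=(0.9615−0.9615)/(410.8826−273.9218)=0.0000; B=V−Δ·S=0.9246
Node (1,0) S=150.3000: V=(p*·0.4858+(1−p*)·0.0895)/1.04=0.2046; Δ=(0.4858−0.0895)/(202.9050−135.2700)=0.0059; B=V−Δ·S=-0.6761
Node (1,1) S=225.4500: V=(p*·0.9246+(1−p*)·0.4858)/1.04=0.5984; Δ=(0.9246−0.4858)/(304.3575−202.9050)=0.0043; B=V−Δ·S=-0.3767
Node (0,0) S=167.0000: V=(p*·0.5984+(1−p*)·0.2046)/1.04=0.3145; Δ=(0.5984−0.2046)/(225.4500−150.3000)=0.0052; B=V−Δ·S=-0.5605
Root portfolio cost Δ·167+B reproduces V0=0.3145.

(0,0): Delta=0.0052 Bond=-0.5605
(1,0): Delta=0.0059 Bond=-0.6761
(1,1): Delta=0.0043 Bond=-0.3767
(2,0): Delta=0.0049 Bond=-0.5753
(2,1): Delta=0.0073 Bond=-0.9862
(2,2): Delta=0.0000 Bond=0.9246
(3,0): Delta=0.0000 Bond=0.0000
(3,1): Delta=0.0122 Bond=-1.9231
(3,2): Delta=0.0000 Bond=0.9615
(3,3): Delta=0.0000 Bond=0.9615
V0=0.3145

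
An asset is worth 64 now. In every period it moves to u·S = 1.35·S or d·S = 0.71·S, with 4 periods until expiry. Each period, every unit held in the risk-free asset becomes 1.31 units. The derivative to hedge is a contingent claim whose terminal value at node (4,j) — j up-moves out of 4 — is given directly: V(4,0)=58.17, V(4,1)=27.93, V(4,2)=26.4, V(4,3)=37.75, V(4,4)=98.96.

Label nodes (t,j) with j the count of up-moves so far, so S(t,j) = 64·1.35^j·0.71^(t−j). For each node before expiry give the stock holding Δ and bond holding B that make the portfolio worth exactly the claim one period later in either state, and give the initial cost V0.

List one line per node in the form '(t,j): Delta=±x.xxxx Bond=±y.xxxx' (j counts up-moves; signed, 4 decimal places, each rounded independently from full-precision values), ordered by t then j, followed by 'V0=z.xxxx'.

No-arbitrage ⇒ martingale measure with p* = (R−d)/(u−d) = 0.9375.
Payoff layer (t=4): V(4,0)=58.1700, V(4,1)=27.9300, V(4,2)=26.4000, V(4,3)=37.7500, V(4,4)=98.9600
  t=3,j=0: stock 22.9063 → up 30.9235 (V=27.9300), down 16.2635 (V=58.1700). Price 22.7634; hedge Δ=-2.0628, bond B=70.0134.
  t=3,j=1: stock 43.5542 → up 58.7982 (V=26.4000), down 30.9235 (V=27.9300). Price 20.2257; hedge Δ=-0.0549, bond B=22.6163.
  t=3,j=2: stock 82.8144 → up 111.7994 (V=37.7500), down 58.7982 (V=26.4000). Price 28.2753; hedge Δ=0.2141, bond B=10.5409.
  t=3,j=3: stock 157.4640 → up 212.5764 (V=98.9600), down 111.7994 (V=37.7500). Price 72.6217; hedge Δ=0.6074, bond B=-23.0190.
  t=2,j=0: stock 32.2624 → up 43.5542 (V=20.2257), down 22.9063 (V=22.7634). Price 15.5605; hedge Δ=-0.1229, bond B=19.5257.
  t=2,j=1: stock 61.3440 → up 82.8144 (V=28.2753), down 43.5542 (V=20.2257). Price 21.2001; hedge Δ=0.2050, bond B=8.6226.
  t=2,j=2: stock 116.6400 → up 157.4640 (V=72.6217), down 82.8144 (V=28.2753). Price 53.3206; hedge Δ=0.5941, bond B=-15.9706.
  t=1,j=0: stock 45.4400 → up 61.3440 (V=21.2001), down 32.2624 (V=15.5605). Price 15.9142; hedge Δ=0.1939, bond B=7.1023.
  t=1,j=1: stock 86.4000 → up 116.6400 (V=53.3206), down 61.3440 (V=21.2001). Price 39.1703; hedge Δ=0.5809, bond B=-11.0180.
  t=0,j=0: stock 64.0000 → up 86.4000 (V=39.1703), down 45.4400 (V=15.9142). Price 28.7914; hedge Δ=0.5678, bond B=-7.5461.
Root portfolio cost Δ·64+B reproduces V0=28.7914.

(0,0): Delta=0.5678 Bond=-7.5461
(1,0): Delta=0.1939 Bond=7.1023
(1,1): Delta=0.5809 Bond=-11.0180
(2,0): Delta=-0.1229 Bond=19.5257
(2,1): Delta=0.2050 Bond=8.6226
(2,2): Delta=0.5941 Bond=-15.9706
(3,0): Delta=-2.0628 Bond=70.0134
(3,1): Delta=-0.0549 Bond=22.6163
(3,2): Delta=0.2141 Bond=10.5409
(3,3): Delta=0.6074 Bond=-23.0190
V0=28.7914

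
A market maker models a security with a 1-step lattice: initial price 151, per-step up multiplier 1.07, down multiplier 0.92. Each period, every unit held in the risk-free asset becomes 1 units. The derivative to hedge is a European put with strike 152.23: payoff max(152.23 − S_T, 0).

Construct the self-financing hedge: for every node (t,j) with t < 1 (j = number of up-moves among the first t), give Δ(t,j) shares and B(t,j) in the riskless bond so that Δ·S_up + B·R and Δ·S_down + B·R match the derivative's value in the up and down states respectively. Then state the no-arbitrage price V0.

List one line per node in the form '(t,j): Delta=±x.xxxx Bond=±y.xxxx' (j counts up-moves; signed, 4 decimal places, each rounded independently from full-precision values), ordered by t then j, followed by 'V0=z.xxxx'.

The replicating-portfolio and risk-neutral prices coincide; use p* = (1−0.92)/(1.07−0.92) = 0.5333 for the latter.
Payoff layer (t=1): V(1,0)=13.3100, V(1,1)=0.0000
  t=0,j=0: stock 151.0000 → up 161.5700 (V=0.0000), down 138.9200 (V=13.3100). Price 6.2113; hedge Δ=-0.5876, bond B=94.9447.
The time-0 hedge costs 6.2113, which is the no-arbitrage price.

(0,0): Delta=-0.5876 Bond=94.9447
V0=6.2113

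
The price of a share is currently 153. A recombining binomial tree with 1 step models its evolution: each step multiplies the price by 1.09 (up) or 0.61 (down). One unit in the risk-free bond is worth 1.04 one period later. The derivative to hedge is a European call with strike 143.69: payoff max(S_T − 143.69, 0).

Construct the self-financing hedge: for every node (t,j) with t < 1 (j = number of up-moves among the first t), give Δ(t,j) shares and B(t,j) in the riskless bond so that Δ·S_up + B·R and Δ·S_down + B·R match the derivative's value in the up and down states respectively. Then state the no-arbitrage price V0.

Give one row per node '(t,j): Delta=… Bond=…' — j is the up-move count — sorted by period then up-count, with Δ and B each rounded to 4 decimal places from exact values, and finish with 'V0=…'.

Risk-neutral probability p* = (R−d)/(u−d) = (1.04−0.61)/(1.09−0.61) = 0.8958.
Terminal values V(1,·): V(1,0)=0.0000, V(1,1)=23.0800
  t=0,j=0: stock 153.0000 → up 166.7700 (V=23.0800), down 93.3300 (V=0.0000). Price 19.8806; hedge Δ=0.3143, bond B=-28.2027.
Check: Δ(0,0)·S0 + B(0,0) = 19.8806 = V0.

(0,0): Delta=0.3143 Bond=-28.2027
V0=19.8806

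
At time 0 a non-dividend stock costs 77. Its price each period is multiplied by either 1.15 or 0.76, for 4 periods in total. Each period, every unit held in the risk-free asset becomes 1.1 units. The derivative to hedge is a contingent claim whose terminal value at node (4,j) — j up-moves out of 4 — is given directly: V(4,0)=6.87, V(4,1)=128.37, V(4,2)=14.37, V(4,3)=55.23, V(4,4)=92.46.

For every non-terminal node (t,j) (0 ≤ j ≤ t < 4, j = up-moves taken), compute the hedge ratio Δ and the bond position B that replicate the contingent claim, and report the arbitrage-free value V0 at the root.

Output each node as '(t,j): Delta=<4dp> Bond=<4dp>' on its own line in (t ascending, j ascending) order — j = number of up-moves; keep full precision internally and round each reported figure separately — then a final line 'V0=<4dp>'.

(0,0): Delta=0.7998 Bond=-10.9062
(1,0): Delta=0.2741 Bond=18.7687
(1,1): Delta=0.8509 Bond=-16.5212
(2,0): Delta=-4.3925 Bond=228.1906
(2,1): Delta=0.7276 Bond=-9.8758
(2,2): Delta=0.8629 Bond=-19.3935
(3,0): Delta=9.2168 Bond=-208.9993
(3,1): Delta=-5.7151 Bond=318.6580
(3,2): Delta=1.3537 Bond=-59.3224
(3,3): Delta=0.8152 Bond=-15.7462
V0=50.6778

Risk-neutral probability p* = (R−d)/(u−d) = (1.1−0.76)/(1.15−0.76) = 0.8718.
Terminal values V(4,·): V(4,0)=6.8700, V(4,1)=128.3700, V(4,2)=14.3700, V(4,3)=55.2300, V(4,4)=92.4600
Node (3,0) S=33.8012: V=(p*·128.3700+(1−p*)·6.8700)/1.1=102.5392; Δ=(128.3700−6.8700)/(38.8713−25.6889)=9.2168; B=V−Δ·S=-208.9993
Node (3,1) S=51.1465: V=(p*·14.3700+(1−p*)·128.3700)/1.1=26.3503; Δ=(14.3700−128.3700)/(58.8185−38.8713)=-5.7151; B=V−Δ·S=318.6580
Node (3,2) S=77.3927: V=(p*·55.2300+(1−p*)·14.3700)/1.1=45.4469; Δ=(55.2300−14.3700)/(89.0016−58.8185)=1.3537; B=V−Δ·S=-59.3224
Node (3,3) S=117.1074: V=(p*·92.4600+(1−p*)·55.2300)/1.1=79.7154; Δ=(92.4600−55.2300)/(134.6735−89.0016)=0.8152; B=V−Δ·S=-15.7462
Node (2,0) S=44.4752: V=(p*·26.3503+(1−p*)·102.5392)/1.1=32.8347; Δ=(26.3503−102.5392)/(51.1465−33.8012)=-4.3925; B=V−Δ·S=228.1906
Node (2,1) S=67.2980: V=(p*·45.4469+(1−p*)·26.3503)/1.1=39.0896; Δ=(45.4469−26.3503)/(77.3927−51.1465)=0.7276; B=V−Δ·S=-9.8758
Node (2,2) S=101.8325: V=(p*·79.7154+(1−p*)·45.4469)/1.1=68.4745; Δ=(79.7154−45.4469)/(117.1074−77.3927)=0.8629; B=V−Δ·S=-19.3935
Node (1,0) S=58.5200: V=(p*·39.0896+(1−p*)·32.8347)/1.1=34.8070; Δ=(39.0896−32.8347)/(67.2980−44.4752)=0.2741; B=V−Δ·S=18.7687
Node (1,1) S=88.5500: V=(p*·68.4745+(1−p*)·39.0896)/1.1=58.8248; Δ=(68.4745−39.0896)/(101.8325−67.2980)=0.8509; B=V−Δ·S=-16.5212
Node (0,0) S=77.0000: V=(p*·58.8248+(1−p*)·34.8070)/1.1=50.6778; Δ=(58.8248−34.8070)/(88.5500−58.5200)=0.7998; B=V−Δ·S=-10.9062
Check: Δ(0,0)·S0 + B(0,0) = 50.6778 = V0.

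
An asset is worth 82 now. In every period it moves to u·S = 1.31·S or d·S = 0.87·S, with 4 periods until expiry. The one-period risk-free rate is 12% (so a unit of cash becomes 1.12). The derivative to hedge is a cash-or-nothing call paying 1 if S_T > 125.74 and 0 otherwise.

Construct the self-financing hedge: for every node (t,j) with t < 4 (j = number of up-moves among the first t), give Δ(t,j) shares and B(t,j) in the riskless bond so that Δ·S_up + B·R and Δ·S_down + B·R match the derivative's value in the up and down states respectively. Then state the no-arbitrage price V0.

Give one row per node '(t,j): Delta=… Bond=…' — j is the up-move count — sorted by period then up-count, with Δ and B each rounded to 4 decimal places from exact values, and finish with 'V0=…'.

Since d<R<u, set p* = (R−d)/(u−d) = 0.5682; price each node as the discounted p*-expectation of its children.
Terminal payoffs: V(4,0)=0.0000, V(4,1)=0.0000, V(4,2)=0.0000, V(4,3)=1.0000, V(4,4)=1.0000
(3,0): S=53.9972. Δ = (V_up−V_dn)/(S_up−S_dn) = (0.0000−0.0000)/(70.7364−46.9776) = 0.0000. V = [p*·0.0000 + (1−p*)·0.0000]/1.12 = 0.0000. B = V − Δ·S = 0.0000.
(3,1): S=81.3062. Δ = (V_up−V_dn)/(S_up−S_dn) = (0.0000−0.0000)/(106.5111−70.7364) = 0.0000. V = [p*·0.0000 + (1−p*)·0.0000]/1.12 = 0.0000. B = V − Δ·S = 0.0000.
(3,2): S=122.4266. Δ = (V_up−V_dn)/(S_up−S_dn) = (1.0000−0.0000)/(160.3788−106.5111) = 0.0186. V = [p*·1.0000 + (1−p*)·0.0000]/1.12 = 0.5073. B = V − Δ·S = -1.7654.
(3,3): S=184.3435. Δ = (V_up−V_dn)/(S_up−S_dn) = (1.0000−1.0000)/(241.4899−160.3788) = 0.0000. V = [p*·1.0000 + (1−p*)·1.0000]/1.12 = 0.8929. B = V − Δ·S = 0.8929.
(2,0): S=62.0658. Δ = (V_up−V_dn)/(S_up−S_dn) = (0.0000−0.0000)/(81.3062−53.9972) = 0.0000. V = [p*·0.0000 + (1−p*)·0.0000]/1.12 = 0.0000. B = V − Δ·S = 0.0000.
(2,1): S=93.4554. Δ = (V_up−V_dn)/(S_up−S_dn) = (0.5073−0.0000)/(122.4266−81.3062) = 0.0123. V = [p*·0.5073 + (1−p*)·0.0000]/1.12 = 0.2574. B = V − Δ·S = -0.8956.
(2,2): S=140.7202. Δ = (V_up−V_dn)/(S_up−S_dn) = (0.8929−0.5073)/(184.3435−122.4266) = 0.0062. V = [p*·0.8929 + (1−p*)·0.5073]/1.12 = 0.6485. B = V − Δ·S = -0.2277.
(1,0): S=71.3400. Δ = (V_up−V_dn)/(S_up−S_dn) = (0.2574−0.0000)/(93.4554−62.0658) = 0.0082. V = [p*·0.2574 + (1−p*)·0.0000]/1.12 = 0.1306. B = V − Δ·S = -0.4543.
(1,1): S=107.4200. Δ = (V_up−V_dn)/(S_up−S_dn) = (0.6485−0.2574)/(140.7202−93.4554) = 0.0083. V = [p*·0.6485 + (1−p*)·0.2574]/1.12 = 0.4282. B = V − Δ·S = -0.4608.
(0,0): S=82.0000. Δ = (V_up−V_dn)/(S_up−S_dn) = (0.4282−0.1306)/(107.4200−71.3400) = 0.0083. V = [p*·0.4282 + (1−p*)·0.1306]/1.12 = 0.2676. B = V − Δ·S = -0.4090.
The time-0 hedge costs 0.2676, which is the no-arbitrage price.

(0,0): Delta=0.0083 Bond=-0.4090
(1,0): Delta=0.0082 Bond=-0.4543
(1,1): Delta=0.0083 Bond=-0.4608
(2,0): Delta=0.0000 Bond=0.0000
(2,1): Delta=0.0123 Bond=-0.8956
(2,2): Delta=0.0062 Bond=-0.2277
(3,0): Delta=0.0000 Bond=0.0000
(3,1): Delta=0.0000 Bond=0.0000
(3,2): Delta=0.0186 Bond=-1.7654
(3,3): Delta=0.0000 Bond=0.8929
V0=0.2676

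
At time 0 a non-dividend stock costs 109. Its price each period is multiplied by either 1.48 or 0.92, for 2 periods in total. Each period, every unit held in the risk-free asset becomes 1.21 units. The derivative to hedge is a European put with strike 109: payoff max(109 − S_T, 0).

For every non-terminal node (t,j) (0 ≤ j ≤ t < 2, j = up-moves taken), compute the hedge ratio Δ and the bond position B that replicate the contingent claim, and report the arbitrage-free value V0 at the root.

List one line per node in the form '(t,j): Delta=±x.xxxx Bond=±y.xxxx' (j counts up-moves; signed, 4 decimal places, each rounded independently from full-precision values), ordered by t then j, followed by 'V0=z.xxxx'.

Since d<R<u, set p* = (R−d)/(u−d) = 0.5179; price each node as the discounted p*-expectation of its children.
At expiry t=2: V(2,0)=16.7424, V(2,1)=0.0000, V(2,2)=0.0000
Node (1,0) S=100.2800: V=(p*·0.0000+(1−p*)·16.7424)/1.21=6.6713; Δ=(0.0000−16.7424)/(148.4144−92.2576)=-0.2981; B=V−Δ·S=36.5684
Node (1,1) S=161.3200: V=(p*·0.0000+(1−p*)·0.0000)/1.21=0.0000; Δ=(0.0000−0.0000)/(238.7536−148.4144)=0.0000; B=V−Δ·S=0.0000
Node (0,0) S=109.0000: V=(p*·0.0000+(1−p*)·6.6713)/1.21=2.6583; Δ=(0.0000−6.6713)/(161.3200−100.2800)=-0.1093; B=V−Δ·S=14.5712
Each (Δ,B) replicates both successor values, so the strategy is self-financing and V0 is arbitrage-free.

(0,0): Delta=-0.1093 Bond=14.5712
(1,0): Delta=-0.2981 Bond=36.5684
(1,1): Delta=0.0000 Bond=0.0000
V0=2.6583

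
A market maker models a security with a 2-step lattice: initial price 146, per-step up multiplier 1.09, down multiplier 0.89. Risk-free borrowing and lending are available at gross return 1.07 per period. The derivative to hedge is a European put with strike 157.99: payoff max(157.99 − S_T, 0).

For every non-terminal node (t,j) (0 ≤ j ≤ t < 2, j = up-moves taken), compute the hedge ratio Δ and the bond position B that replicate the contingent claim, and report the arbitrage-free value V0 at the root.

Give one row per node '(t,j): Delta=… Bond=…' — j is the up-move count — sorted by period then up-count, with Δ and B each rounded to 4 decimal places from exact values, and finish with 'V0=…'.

(0,0): Delta=-0.5543 Bond=83.8695
(1,0): Delta=-1.0000 Bond=147.6542
(1,1): Delta=-0.5139 Bond=83.3055
V0=2.9412

The replicating-portfolio and risk-neutral prices coincide; use p* = (1.07−0.89)/(1.09−0.89) = 0.9000 for the latter.
At expiry t=2: V(2,0)=42.3434, V(2,1)=16.3554, V(2,2)=0.0000
(1,0): S=129.9400. Δ = (V_up−V_dn)/(S_up−S_dn) = (16.3554−42.3434)/(141.6346−115.6466) = -1.0000. V = [p*·16.3554 + (1−p*)·42.3434]/1.07 = 17.7142. B = V − Δ·S = 147.6542.
(1,1): S=159.1400. Δ = (V_up−V_dn)/(S_up−S_dn) = (0.0000−16.3554)/(173.4626−141.6346) = -0.5139. V = [p*·0.0000 + (1−p*)·16.3554]/1.07 = 1.5285. B = V − Δ·S = 83.3055.
(0,0): S=146.0000. Δ = (V_up−V_dn)/(S_up−S_dn) = (1.5285−17.7142)/(159.1400−129.9400) = -0.5543. V = [p*·1.5285 + (1−p*)·17.7142]/1.07 = 2.9412. B = V − Δ·S = 83.8695.
Root portfolio cost Δ·146+B reproduces V0=2.9412.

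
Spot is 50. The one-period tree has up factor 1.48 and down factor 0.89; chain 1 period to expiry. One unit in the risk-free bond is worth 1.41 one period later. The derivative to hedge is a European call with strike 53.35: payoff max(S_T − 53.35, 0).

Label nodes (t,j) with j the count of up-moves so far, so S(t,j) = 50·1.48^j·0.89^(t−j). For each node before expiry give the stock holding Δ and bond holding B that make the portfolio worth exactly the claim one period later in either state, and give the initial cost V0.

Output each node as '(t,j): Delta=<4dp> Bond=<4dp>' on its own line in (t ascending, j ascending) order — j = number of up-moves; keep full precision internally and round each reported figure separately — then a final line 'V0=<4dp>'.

(0,0): Delta=0.7000 Bond=-22.0922
V0=12.9078

Under the risk-neutral measure, an up-move has probability p* = (R−d)/(u−d) = 0.8814 and values discount at R = 1.41.
Terminal payoffs: V(1,0)=0.0000, V(1,1)=20.6500
(0,0): S=50.0000. Δ = (V_up−V_dn)/(S_up−S_dn) = (20.6500−0.0000)/(74.0000−44.5000) = 0.7000. V = [p*·20.6500 + (1−p*)·0.0000]/1.41 = 12.9078. B = V − Δ·S = -22.0922.
Self-financing check: at every node Δ·S+B equals the discounted successor values.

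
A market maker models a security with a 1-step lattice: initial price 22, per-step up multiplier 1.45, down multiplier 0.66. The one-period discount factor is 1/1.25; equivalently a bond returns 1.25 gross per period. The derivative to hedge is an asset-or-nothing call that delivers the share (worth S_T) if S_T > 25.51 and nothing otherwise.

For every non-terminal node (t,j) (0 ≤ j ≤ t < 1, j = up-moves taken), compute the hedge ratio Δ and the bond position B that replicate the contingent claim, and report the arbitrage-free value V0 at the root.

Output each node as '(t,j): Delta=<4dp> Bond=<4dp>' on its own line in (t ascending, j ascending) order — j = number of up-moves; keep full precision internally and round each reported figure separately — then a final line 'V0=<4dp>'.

(0,0): Delta=1.8354 Bond=-21.3205
V0=19.0592

The replicating-portfolio and risk-neutral prices coincide; use p* = (1.25−0.66)/(1.45−0.66) = 0.7468 for the latter.
Terminal values V(1,·): V(1,0)=0.0000, V(1,1)=31.9000
(0,0): S=22.0000. Δ = (V_up−V_dn)/(S_up−S_dn) = (31.9000−0.0000)/(31.9000−14.5200) = 1.8354. V = [p*·31.9000 + (1−p*)·0.0000]/1.25 = 19.0592. B = V − Δ·S = -21.3205.
Root portfolio cost Δ·22+B reproduces V0=19.0592.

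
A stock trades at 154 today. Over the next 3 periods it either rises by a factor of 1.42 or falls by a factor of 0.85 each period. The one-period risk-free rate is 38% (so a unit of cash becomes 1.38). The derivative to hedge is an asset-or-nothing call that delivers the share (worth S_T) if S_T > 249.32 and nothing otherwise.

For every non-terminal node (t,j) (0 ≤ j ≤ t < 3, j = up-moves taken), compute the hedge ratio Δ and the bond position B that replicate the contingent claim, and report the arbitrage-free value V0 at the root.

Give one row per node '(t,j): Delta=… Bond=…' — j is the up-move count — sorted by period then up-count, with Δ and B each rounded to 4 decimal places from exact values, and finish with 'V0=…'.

The replicating-portfolio and risk-neutral prices coincide; use p* = (1.38−0.85)/(1.42−0.85) = 0.9298 for the latter.
Terminal payoffs: V(3,0)=0.0000, V(3,1)=0.0000, V(3,2)=263.9468, V(3,3)=440.9464
  t=2,j=0: stock 111.2650 → up 157.9963 (V=0.0000), down 94.5752 (V=0.0000). Price 0.0000; hedge Δ=0.0000, bond B=0.0000.
  t=2,j=1: stock 185.8780 → up 263.9468 (V=263.9468), down 157.9963 (V=0.0000). Price 177.8436; hedge Δ=2.4912, bond B=-285.2209.
  t=2,j=2: stock 310.5256 → up 440.9464 (V=440.9464), down 263.9468 (V=263.9468). Price 310.5256; hedge Δ=1.0000, bond B=0.0000.
  t=1,j=0: stock 130.9000 → up 185.8780 (V=177.8436), down 111.2650 (V=0.0000). Price 119.8285; hedge Δ=2.3835, bond B=-192.1778.
  t=1,j=1: stock 218.6800 → up 310.5256 (V=310.5256), down 185.8780 (V=177.8436). Price 218.2714; hedge Δ=1.0645, bond B=-14.5040.
  t=0,j=0: stock 154.0000 → up 218.6800 (V=218.2714), down 130.9000 (V=119.8285). Price 153.1617; hedge Δ=1.1215, bond B=-19.5452.
The time-0 hedge costs 153.1617, which is the no-arbitrage price.

(0,0): Delta=1.1215 Bond=-19.5452
(1,0): Delta=2.3835 Bond=-192.1778
(1,1): Delta=1.0645 Bond=-14.5040
(2,0): Delta=0.0000 Bond=0.0000
(2,1): Delta=2.4912 Bond=-285.2209
(2,2): Delta=1.0000 Bond=0.0000
V0=153.1617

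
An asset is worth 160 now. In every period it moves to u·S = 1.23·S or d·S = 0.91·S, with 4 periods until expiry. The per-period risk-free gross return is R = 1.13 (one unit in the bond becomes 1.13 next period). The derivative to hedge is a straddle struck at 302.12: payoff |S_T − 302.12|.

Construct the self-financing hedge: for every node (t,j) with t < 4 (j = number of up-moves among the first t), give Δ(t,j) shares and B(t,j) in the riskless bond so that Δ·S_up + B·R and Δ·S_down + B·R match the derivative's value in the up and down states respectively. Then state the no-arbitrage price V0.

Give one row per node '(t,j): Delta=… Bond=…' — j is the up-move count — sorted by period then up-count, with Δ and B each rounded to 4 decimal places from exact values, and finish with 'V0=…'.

(0,0): Delta=-0.4361 Bond=112.6394
(1,0): Delta=-1.0000 Bond=209.3843
(1,1): Delta=-0.2465 Bond=89.9635
(2,0): Delta=-1.0000 Bond=236.6043
(2,1): Delta=-1.0000 Bond=236.6043
(2,2): Delta=0.0069 Bond=40.3198
(3,0): Delta=-1.0000 Bond=267.3628
(3,1): Delta=-1.0000 Bond=267.3628
(3,2): Delta=-1.0000 Bond=267.3628
(3,3): Delta=0.3455 Bond=-55.2575
V0=42.8612

Risk-neutral probability p* = (R−d)/(u−d) = (1.13−0.91)/(1.23−0.91) = 0.6875.
Payoff layer (t=4): V(4,0)=192.4001, V(4,1)=153.8172, V(4,2)=101.6668, V(4,3)=31.1778, V(4,4)=64.0986
(3,0): S=120.5714. Δ = (V_up−V_dn)/(S_up−S_dn) = (153.8172−192.4001)/(148.3028−109.7199) = -1.0000. V = [p*·153.8172 + (1−p*)·192.4001]/1.13 = 146.7915. B = V − Δ·S = 267.3628.
(3,1): S=162.9701. Δ = (V_up−V_dn)/(S_up−S_dn) = (101.6668−153.8172)/(200.4532−148.3028) = -1.0000. V = [p*·101.6668 + (1−p*)·153.8172]/1.13 = 104.3928. B = V − Δ·S = 267.3628.
(3,2): S=220.2782. Δ = (V_up−V_dn)/(S_up−S_dn) = (31.1778−101.6668)/(270.9422−200.4532) = -1.0000. V = [p*·31.1778 + (1−p*)·101.6668]/1.13 = 47.0846. B = V − Δ·S = 267.3628.
(3,3): S=297.7387. Δ = (V_up−V_dn)/(S_up−S_dn) = (64.0986−31.1778)/(366.2186−270.9422) = 0.3455. V = [p*·64.0986 + (1−p*)·31.1778]/1.13 = 47.6202. B = V − Δ·S = -55.2575.
(2,0): S=132.4960. Δ = (V_up−V_dn)/(S_up−S_dn) = (104.3928−146.7915)/(162.9701−120.5714) = -1.0000. V = [p*·104.3928 + (1−p*)·146.7915]/1.13 = 104.1083. B = V − Δ·S = 236.6043.
(2,1): S=179.0880. Δ = (V_up−V_dn)/(S_up−S_dn) = (47.0846−104.3928)/(220.2782−162.9701) = -1.0000. V = [p*·47.0846 + (1−p*)·104.3928]/1.13 = 57.5163. B = V − Δ·S = 236.6043.
(2,2): S=242.0640. Δ = (V_up−V_dn)/(S_up−S_dn) = (47.6202−47.0846)/(297.7387−220.2782) = 0.0069. V = [p*·47.6202 + (1−p*)·47.0846]/1.13 = 41.9937. B = V − Δ·S = 40.3198.
(1,0): S=145.6000. Δ = (V_up−V_dn)/(S_up−S_dn) = (57.5163−104.1083)/(179.0880−132.4960) = -1.0000. V = [p*·57.5163 + (1−p*)·104.1083]/1.13 = 63.7843. B = V − Δ·S = 209.3843.
(1,1): S=196.8000. Δ = (V_up−V_dn)/(S_up−S_dn) = (41.9937−57.5163)/(242.0640−179.0880) = -0.2465. V = [p*·41.9937 + (1−p*)·57.5163]/1.13 = 41.4553. B = V − Δ·S = 89.9635.
(0,0): S=160.0000. Δ = (V_up−V_dn)/(S_up−S_dn) = (41.4553−63.7843)/(196.8000−145.6000) = -0.4361. V = [p*·41.4553 + (1−p*)·63.7843]/1.13 = 42.8612. B = V − Δ·S = 112.6394.
Self-financing check: at every node Δ·S+B equals the discounted successor values.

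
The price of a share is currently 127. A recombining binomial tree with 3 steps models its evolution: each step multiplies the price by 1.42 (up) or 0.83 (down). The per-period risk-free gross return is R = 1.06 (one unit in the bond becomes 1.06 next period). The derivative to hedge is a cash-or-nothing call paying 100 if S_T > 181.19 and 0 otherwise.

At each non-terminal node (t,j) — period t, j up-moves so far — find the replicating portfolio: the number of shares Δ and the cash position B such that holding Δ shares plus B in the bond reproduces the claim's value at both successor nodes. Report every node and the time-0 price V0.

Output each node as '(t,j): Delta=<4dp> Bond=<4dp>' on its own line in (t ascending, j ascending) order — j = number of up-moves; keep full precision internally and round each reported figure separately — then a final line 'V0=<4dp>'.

(0,0): Delta=0.5651 Bond=-43.4312
(1,0): Delta=0.5913 Bond=-48.8079
(1,1): Delta=0.5410 Bond=-41.7002
(2,0): Delta=0.0000 Bond=0.0000
(2,1): Delta=1.1323 Bond=-132.7151
(2,2): Delta=0.0000 Bond=94.3396
V0=28.3304

Risk-neutral probability p* = (R−d)/(u−d) = (1.06−0.83)/(1.42−0.83) = 0.3898.
At expiry t=3: V(3,0)=0.0000, V(3,1)=0.0000, V(3,2)=100.0000, V(3,3)=100.0000
  t=2,j=0: stock 87.4903 → up 124.2362 (V=0.0000), down 72.6169 (V=0.0000). Price 0.0000; hedge Δ=0.0000, bond B=0.0000.
  t=2,j=1: stock 149.6822 → up 212.5487 (V=100.0000), down 124.2362 (V=0.0000). Price 36.7765; hedge Δ=1.1323, bond B=-132.7151.
  t=2,j=2: stock 256.0828 → up 363.6376 (V=100.0000), down 212.5487 (V=100.0000). Price 94.3396; hedge Δ=0.0000, bond B=94.3396.
  t=1,j=0: stock 105.4100 → up 149.6822 (V=36.7765), down 87.4903 (V=0.0000). Price 13.5251; hedge Δ=0.5913, bond B=-48.8079.
  t=1,j=1: stock 180.3400 → up 256.0828 (V=94.3396), down 149.6822 (V=36.7765). Price 55.8645; hedge Δ=0.5410, bond B=-41.7002.
  t=0,j=0: stock 127.0000 → up 180.3400 (V=55.8645), down 105.4100 (V=13.5251). Price 28.3304; hedge Δ=0.5651, bond B=-43.4312.
Check: Δ(0,0)·S0 + B(0,0) = 28.3304 = V0.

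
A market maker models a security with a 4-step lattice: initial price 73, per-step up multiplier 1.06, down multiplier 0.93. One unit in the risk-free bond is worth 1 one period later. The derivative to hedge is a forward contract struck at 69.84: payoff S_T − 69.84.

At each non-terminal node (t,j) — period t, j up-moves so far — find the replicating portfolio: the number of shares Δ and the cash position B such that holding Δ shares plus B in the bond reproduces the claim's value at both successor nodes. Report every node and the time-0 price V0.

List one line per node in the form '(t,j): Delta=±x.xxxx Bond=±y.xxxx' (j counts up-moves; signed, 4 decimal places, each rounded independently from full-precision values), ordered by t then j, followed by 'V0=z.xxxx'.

(0,0): Delta=1.0000 Bond=-69.8400
(1,0): Delta=1.0000 Bond=-69.8400
(1,1): Delta=1.0000 Bond=-69.8400
(2,0): Delta=1.0000 Bond=-69.8400
(2,1): Delta=1.0000 Bond=-69.8400
(2,2): Delta=1.0000 Bond=-69.8400
(3,0): Delta=1.0000 Bond=-69.8400
(3,1): Delta=1.0000 Bond=-69.8400
(3,2): Delta=1.0000 Bond=-69.8400
(3,3): Delta=1.0000 Bond=-69.8400
V0=3.1600

Since d<R<u, set p* = (R−d)/(u−d) = 0.5385; price each node as the discounted p*-expectation of its children.
Terminal payoffs: V(4,0)=-15.2322, V(4,1)=-7.5989, V(4,2)=1.1015, V(4,3)=11.0181, V(4,4)=22.3208
Node (3,0) S=58.7181: V=(p*·-7.5989+(1−p*)·-15.2322)/1=-11.1219; Δ=(-7.5989−-15.2322)/(62.2411−54.6078)=1.0000; B=V−Δ·S=-69.8400
Node (3,1) S=66.9260: V=(p*·1.1015+(1−p*)·-7.5989)/1=-2.9140; Δ=(1.1015−-7.5989)/(70.9415−62.2411)=1.0000; B=V−Δ·S=-69.8400
Node (3,2) S=76.2812: V=(p*·11.0181+(1−p*)·1.1015)/1=6.4412; Δ=(11.0181−1.1015)/(80.8581−70.9415)=1.0000; B=V−Δ·S=-69.8400
Node (3,3) S=86.9442: V=(p*·22.3208+(1−p*)·11.0181)/1=17.1042; Δ=(22.3208−11.0181)/(92.1608−80.8581)=1.0000; B=V−Δ·S=-69.8400
Node (2,0) S=63.1377: V=(p*·-2.9140+(1−p*)·-11.1219)/1=-6.7023; Δ=(-2.9140−-11.1219)/(66.9260−58.7181)=1.0000; B=V−Δ·S=-69.8400
Node (2,1) S=71.9634: V=(p*·6.4412+(1−p*)·-2.9140)/1=2.1234; Δ=(6.4412−-2.9140)/(76.2812−66.9260)=1.0000; B=V−Δ·S=-69.8400
Node (2,2) S=82.0228: V=(p*·17.1042+(1−p*)·6.4412)/1=12.1828; Δ=(17.1042−6.4412)/(86.9442−76.2812)=1.0000; B=V−Δ·S=-69.8400
Node (1,0) S=67.8900: V=(p*·2.1234+(1−p*)·-6.7023)/1=-1.9500; Δ=(2.1234−-6.7023)/(71.9634−63.1377)=1.0000; B=V−Δ·S=-69.8400
Node (1,1) S=77.3800: V=(p*·12.1828+(1−p*)·2.1234)/1=7.5400; Δ=(12.1828−2.1234)/(82.0228−71.9634)=1.0000; B=V−Δ·S=-69.8400
Node (0,0) S=73.0000: V=(p*·7.5400+(1−p*)·-1.9500)/1=3.1600; Δ=(7.5400−-1.9500)/(77.3800−67.8900)=1.0000; B=V−Δ·S=-69.8400
The time-0 hedge costs 3.1600, which is the no-arbitrage price.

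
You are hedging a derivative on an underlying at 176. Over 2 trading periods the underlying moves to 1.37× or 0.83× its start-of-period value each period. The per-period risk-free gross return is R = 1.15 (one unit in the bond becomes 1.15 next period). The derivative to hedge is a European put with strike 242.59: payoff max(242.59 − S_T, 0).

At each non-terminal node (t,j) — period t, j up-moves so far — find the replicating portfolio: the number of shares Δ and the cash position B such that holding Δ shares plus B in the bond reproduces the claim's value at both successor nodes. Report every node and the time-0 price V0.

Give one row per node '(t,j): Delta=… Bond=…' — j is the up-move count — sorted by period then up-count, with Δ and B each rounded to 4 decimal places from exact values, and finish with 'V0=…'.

(0,0): Delta=-0.5243 Bond=123.0013
(1,0): Delta=-1.0000 Bond=210.9478
(1,1): Delta=-0.3261 Bond=93.6727
V0=30.7318

The replicating-portfolio and risk-neutral prices coincide; use p* = (1.15−0.83)/(1.37−0.83) = 0.5926 for the latter.
Payoff layer (t=2): V(2,0)=121.3436, V(2,1)=42.4604, V(2,2)=0.0000
  t=1,j=0: stock 146.0800 → up 200.1296 (V=42.4604), down 121.2464 (V=121.3436). Price 64.8678; hedge Δ=-1.0000, bond B=210.9478.
  t=1,j=1: stock 241.1200 → up 330.3344 (V=0.0000), down 200.1296 (V=42.4604). Price 15.0423; hedge Δ=-0.3261, bond B=93.6727.
  t=0,j=0: stock 176.0000 → up 241.1200 (V=15.0423), down 146.0800 (V=64.8678). Price 30.7318; hedge Δ=-0.5243, bond B=123.0013.
Root portfolio cost Δ·176+B reproduces V0=30.7318.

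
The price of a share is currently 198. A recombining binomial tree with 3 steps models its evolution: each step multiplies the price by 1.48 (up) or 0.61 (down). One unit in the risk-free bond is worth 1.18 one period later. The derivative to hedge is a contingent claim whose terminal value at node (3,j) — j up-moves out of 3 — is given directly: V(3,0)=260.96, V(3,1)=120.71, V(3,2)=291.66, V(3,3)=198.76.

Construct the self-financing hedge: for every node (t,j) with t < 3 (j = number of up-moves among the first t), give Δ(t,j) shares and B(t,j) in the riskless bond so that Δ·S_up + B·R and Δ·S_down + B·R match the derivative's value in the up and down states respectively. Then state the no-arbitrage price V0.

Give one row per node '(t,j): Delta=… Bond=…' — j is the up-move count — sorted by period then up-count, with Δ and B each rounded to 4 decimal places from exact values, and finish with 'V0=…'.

No-arbitrage ⇒ martingale measure with p* = (R−d)/(u−d) = 0.6552.
Terminal payoffs: V(3,0)=260.9600, V(3,1)=120.7100, V(3,2)=291.6600, V(3,3)=198.7600
(2,0): S=73.6758. Δ = (V_up−V_dn)/(S_up−S_dn) = (120.7100−260.9600)/(109.0402−44.9422) = -2.1881. V = [p*·120.7100 + (1−p*)·260.9600]/1.18 = 143.2814. B = V − Δ·S = 304.4883.
(2,1): S=178.7544. Δ = (V_up−V_dn)/(S_up−S_dn) = (291.6600−120.7100)/(264.5565−109.0402) = 1.0992. V = [p*·291.6600 + (1−p*)·120.7100]/1.18 = 197.2133. B = V − Δ·S = 0.7191.
(2,2): S=433.6992. Δ = (V_up−V_dn)/(S_up−S_dn) = (198.7600−291.6600)/(641.8748−264.5565) = -0.2462. V = [p*·198.7600 + (1−p*)·291.6600]/1.18 = 195.5885. B = V − Δ·S = 302.3702.
(1,0): S=120.7800. Δ = (V_up−V_dn)/(S_up−S_dn) = (197.2133−143.2814)/(178.7544−73.6758) = 0.5133. V = [p*·197.2133 + (1−p*)·143.2814]/1.18 = 151.3696. B = V − Δ·S = 89.3789.
(1,1): S=293.0400. Δ = (V_up−V_dn)/(S_up−S_dn) = (195.5885−197.2133)/(433.6992−178.7544) = -0.0064. V = [p*·195.5885 + (1−p*)·197.2133]/1.18 = 166.2278. B = V − Δ·S = 168.0954.
(0,0): S=198.0000. Δ = (V_up−V_dn)/(S_up−S_dn) = (166.2278−151.3696)/(293.0400−120.7800) = 0.0863. V = [p*·166.2278 + (1−p*)·151.3696]/1.18 = 136.5291. B = V − Δ·S = 119.4506.
Self-financing check: at every node Δ·S+B equals the discounted successor values.

(0,0): Delta=0.0863 Bond=119.4506
(1,0): Delta=0.5133 Bond=89.3789
(1,1): Delta=-0.0064 Bond=168.0954
(2,0): Delta=-2.1881 Bond=304.4883
(2,1): Delta=1.0992 Bond=0.7191
(2,2): Delta=-0.2462 Bond=302.3702
V0=136.5291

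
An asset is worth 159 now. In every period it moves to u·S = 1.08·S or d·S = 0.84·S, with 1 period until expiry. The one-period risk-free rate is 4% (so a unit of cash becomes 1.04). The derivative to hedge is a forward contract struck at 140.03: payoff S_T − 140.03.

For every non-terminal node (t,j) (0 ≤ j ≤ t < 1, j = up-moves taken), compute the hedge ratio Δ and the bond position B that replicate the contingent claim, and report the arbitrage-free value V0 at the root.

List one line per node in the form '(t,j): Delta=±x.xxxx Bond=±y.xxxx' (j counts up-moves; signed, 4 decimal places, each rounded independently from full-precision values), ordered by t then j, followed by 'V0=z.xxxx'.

No-arbitrage ⇒ martingale measure with p* = (R−d)/(u−d) = 0.8333.
Terminal values V(1,·): V(1,0)=-6.4700, V(1,1)=31.6900
  t=0,j=0: stock 159.0000 → up 171.7200 (V=31.6900), down 133.5600 (V=-6.4700). Price 24.3558; hedge Δ=1.0000, bond B=-134.6442.
Root portfolio cost Δ·159+B reproduces V0=24.3558.

(0,0): Delta=1.0000 Bond=-134.6442
V0=24.3558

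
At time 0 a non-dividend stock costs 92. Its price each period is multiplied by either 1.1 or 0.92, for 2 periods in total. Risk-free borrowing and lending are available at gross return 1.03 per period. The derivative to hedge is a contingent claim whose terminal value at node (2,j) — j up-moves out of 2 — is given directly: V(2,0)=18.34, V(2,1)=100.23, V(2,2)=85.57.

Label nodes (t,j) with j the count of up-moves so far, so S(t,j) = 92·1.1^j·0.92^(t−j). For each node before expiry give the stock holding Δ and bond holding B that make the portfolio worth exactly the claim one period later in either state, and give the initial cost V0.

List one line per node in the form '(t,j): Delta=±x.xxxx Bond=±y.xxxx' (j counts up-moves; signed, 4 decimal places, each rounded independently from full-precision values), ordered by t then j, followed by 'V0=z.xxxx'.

(0,0): Delta=1.3418 Bond=-45.8057
(1,0): Delta=5.3751 Bond=-388.5523
(1,1): Delta=-0.8048 Bond=170.0572
V0=77.6421

Under the risk-neutral measure, an up-move has probability p* = (R−d)/(u−d) = 0.6111 and values discount at R = 1.03.
Terminal payoffs: V(2,0)=18.3400, V(2,1)=100.2300, V(2,2)=85.5700
Node (1,0) S=84.6400: V=(p*·100.2300+(1−p*)·18.3400)/1.03=66.3921; Δ=(100.2300−18.3400)/(93.1040−77.8688)=5.3751; B=V−Δ·S=-388.5523
Node (1,1) S=101.2000: V=(p*·85.5700+(1−p*)·100.2300)/1.03=88.6127; Δ=(85.5700−100.2300)/(111.3200−93.1040)=-0.8048; B=V−Δ·S=170.0572
Node (0,0) S=92.0000: V=(p*·88.6127+(1−p*)·66.3921)/1.03=77.6421; Δ=(88.6127−66.3921)/(101.2000−84.6400)=1.3418; B=V−Δ·S=-45.8057
The time-0 hedge costs 77.6421, which is the no-arbitrage price.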